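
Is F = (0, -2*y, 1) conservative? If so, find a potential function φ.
Yes, F is conservative. φ = -y**2 + z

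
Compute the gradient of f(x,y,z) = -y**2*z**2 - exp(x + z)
(-exp(x + z), -2*y*z**2, -2*y**2*z - exp(x + z))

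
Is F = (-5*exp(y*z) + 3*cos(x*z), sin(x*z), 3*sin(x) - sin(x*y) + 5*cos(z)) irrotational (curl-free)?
No, ∇×F = (-x*(cos(x*y) + cos(x*z)), -3*x*sin(x*z) - 5*y*exp(y*z) + y*cos(x*y) - 3*cos(x), z*(5*exp(y*z) + cos(x*z)))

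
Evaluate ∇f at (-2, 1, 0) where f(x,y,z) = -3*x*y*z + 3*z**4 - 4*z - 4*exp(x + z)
(-4*exp(-2), 0, 2 - 4*exp(-2))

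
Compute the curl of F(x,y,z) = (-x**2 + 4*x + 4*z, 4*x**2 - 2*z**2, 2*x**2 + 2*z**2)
(4*z, 4 - 4*x, 8*x)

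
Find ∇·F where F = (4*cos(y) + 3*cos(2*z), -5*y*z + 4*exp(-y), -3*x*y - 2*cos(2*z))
-5*z + 4*sin(2*z) - 4*exp(-y)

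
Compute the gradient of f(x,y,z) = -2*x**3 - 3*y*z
(-6*x**2, -3*z, -3*y)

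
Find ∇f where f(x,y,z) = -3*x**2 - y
(-6*x, -1, 0)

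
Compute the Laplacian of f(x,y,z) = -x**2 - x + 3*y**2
4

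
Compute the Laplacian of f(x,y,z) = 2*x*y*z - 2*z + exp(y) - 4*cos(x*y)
4*x**2*cos(x*y) + 4*y**2*cos(x*y) + exp(y)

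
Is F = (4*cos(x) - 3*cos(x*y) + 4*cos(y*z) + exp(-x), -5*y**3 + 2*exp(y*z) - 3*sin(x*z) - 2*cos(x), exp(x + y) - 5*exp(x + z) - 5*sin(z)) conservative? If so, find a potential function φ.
No, ∇×F = (3*x*cos(x*z) - 2*y*exp(y*z) + exp(x + y), -4*y*sin(y*z) - exp(x + y) + 5*exp(x + z), -3*x*sin(x*y) + 4*z*sin(y*z) - 3*z*cos(x*z) + 2*sin(x)) ≠ 0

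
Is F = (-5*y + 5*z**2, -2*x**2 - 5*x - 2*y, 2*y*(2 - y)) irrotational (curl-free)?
No, ∇×F = (4 - 4*y, 10*z, -4*x)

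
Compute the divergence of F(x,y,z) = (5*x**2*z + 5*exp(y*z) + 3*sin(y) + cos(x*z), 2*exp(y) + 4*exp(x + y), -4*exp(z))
10*x*z - z*sin(x*z) + 2*exp(y) - 4*exp(z) + 4*exp(x + y)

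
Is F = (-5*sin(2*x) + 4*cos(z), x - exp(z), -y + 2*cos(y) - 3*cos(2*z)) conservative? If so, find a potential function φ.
No, ∇×F = (exp(z) - 2*sin(y) - 1, -4*sin(z), 1) ≠ 0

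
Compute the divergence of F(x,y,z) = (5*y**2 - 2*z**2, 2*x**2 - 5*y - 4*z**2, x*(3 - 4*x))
-5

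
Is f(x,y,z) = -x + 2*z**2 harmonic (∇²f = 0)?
No, ∇²f = 4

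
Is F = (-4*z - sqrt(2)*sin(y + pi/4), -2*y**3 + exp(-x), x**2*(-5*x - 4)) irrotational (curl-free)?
No, ∇×F = (0, 15*x**2 + 8*x - 4, sqrt(2)*cos(y + pi/4) - exp(-x))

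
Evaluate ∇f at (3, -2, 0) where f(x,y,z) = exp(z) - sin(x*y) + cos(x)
(-sin(3) + 2*cos(6), -3*cos(6), 1)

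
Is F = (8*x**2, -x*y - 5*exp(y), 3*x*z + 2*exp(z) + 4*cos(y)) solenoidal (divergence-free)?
No, ∇·F = 18*x - 5*exp(y) + 2*exp(z)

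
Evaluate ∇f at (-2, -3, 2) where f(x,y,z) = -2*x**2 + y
(8, 1, 0)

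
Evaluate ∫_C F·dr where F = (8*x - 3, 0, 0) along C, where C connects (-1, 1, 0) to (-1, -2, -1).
0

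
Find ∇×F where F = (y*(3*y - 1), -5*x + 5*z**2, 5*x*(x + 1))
(-10*z, -10*x - 5, -6*y - 4)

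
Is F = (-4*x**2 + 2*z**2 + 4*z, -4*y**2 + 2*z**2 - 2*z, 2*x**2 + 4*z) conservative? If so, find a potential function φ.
No, ∇×F = (2 - 4*z, -4*x + 4*z + 4, 0) ≠ 0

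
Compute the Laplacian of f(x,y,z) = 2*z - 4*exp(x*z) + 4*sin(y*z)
-4*x**2*exp(x*z) - 4*y**2*sin(y*z) - 4*z**2*exp(x*z) - 4*z**2*sin(y*z)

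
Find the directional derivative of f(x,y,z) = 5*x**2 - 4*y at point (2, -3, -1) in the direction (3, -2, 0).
68*sqrt(13)/13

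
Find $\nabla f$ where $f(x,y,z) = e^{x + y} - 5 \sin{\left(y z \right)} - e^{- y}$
(exp(x + y), -5*z*cos(y*z) + exp(x + y) + exp(-y), -5*y*cos(y*z))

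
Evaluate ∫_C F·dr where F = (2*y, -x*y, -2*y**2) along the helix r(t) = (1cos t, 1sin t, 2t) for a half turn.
-3*pi - 2/3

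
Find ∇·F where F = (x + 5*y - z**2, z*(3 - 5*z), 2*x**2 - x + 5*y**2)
1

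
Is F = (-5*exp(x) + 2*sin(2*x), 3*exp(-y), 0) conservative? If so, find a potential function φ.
Yes, F is conservative. φ = -5*exp(x) - cos(2*x) - 3*exp(-y)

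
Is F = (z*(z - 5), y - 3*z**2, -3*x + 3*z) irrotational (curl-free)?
No, ∇×F = (6*z, 2*z - 2, 0)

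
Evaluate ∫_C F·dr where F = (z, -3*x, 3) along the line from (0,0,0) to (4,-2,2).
22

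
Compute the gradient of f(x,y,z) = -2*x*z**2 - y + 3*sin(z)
(-2*z**2, -1, -4*x*z + 3*cos(z))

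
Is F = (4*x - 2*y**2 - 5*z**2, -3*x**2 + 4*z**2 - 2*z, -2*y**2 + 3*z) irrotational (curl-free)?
No, ∇×F = (-4*y - 8*z + 2, -10*z, -6*x + 4*y)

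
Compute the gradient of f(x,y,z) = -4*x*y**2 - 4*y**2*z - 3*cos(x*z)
(-4*y**2 + 3*z*sin(x*z), 8*y*(-x - z), 3*x*sin(x*z) - 4*y**2)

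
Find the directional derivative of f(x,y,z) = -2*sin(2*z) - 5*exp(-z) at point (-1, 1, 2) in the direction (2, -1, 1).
sqrt(6)*(5 - 4*exp(2)*cos(4))*exp(-2)/6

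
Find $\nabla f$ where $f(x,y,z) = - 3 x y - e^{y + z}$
(-3*y, -3*x - exp(y + z), -exp(y + z))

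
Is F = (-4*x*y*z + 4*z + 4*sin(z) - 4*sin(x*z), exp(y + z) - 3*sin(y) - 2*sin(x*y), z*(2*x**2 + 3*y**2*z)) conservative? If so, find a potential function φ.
No, ∇×F = (6*y*z**2 - exp(y + z), -4*x*y - 4*x*z - 4*x*cos(x*z) + 4*cos(z) + 4, 4*x*z - 2*y*cos(x*y)) ≠ 0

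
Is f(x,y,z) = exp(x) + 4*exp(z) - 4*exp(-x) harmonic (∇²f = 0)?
No, ∇²f = exp(x) + 4*exp(z) - 4*exp(-x)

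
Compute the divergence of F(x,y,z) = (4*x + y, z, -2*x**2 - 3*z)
1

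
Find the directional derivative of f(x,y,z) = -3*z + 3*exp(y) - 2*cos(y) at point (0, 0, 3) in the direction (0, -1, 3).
-6*sqrt(10)/5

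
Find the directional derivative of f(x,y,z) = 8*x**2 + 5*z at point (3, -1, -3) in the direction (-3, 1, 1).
-139*sqrt(11)/11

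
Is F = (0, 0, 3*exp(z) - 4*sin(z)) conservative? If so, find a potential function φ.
Yes, F is conservative. φ = 3*exp(z) + 4*cos(z)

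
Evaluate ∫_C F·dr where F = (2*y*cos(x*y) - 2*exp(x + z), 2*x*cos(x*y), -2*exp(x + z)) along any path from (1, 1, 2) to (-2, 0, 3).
-2*E - 2*sin(1) + 2*exp(3)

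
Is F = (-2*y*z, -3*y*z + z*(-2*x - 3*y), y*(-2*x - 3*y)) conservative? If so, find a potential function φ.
Yes, F is conservative. φ = y*z*(-2*x - 3*y)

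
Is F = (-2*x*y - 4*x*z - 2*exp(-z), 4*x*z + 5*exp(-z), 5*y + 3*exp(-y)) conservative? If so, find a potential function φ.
No, ∇×F = (-4*x + 5 + 5*exp(-z) - 3*exp(-y), -4*x + 2*exp(-z), 2*x + 4*z) ≠ 0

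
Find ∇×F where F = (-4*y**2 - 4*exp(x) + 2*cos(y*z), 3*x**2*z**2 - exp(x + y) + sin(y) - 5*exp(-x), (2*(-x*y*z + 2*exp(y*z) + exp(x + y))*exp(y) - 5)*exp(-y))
(-6*x**2*z - 2*x*z + 4*z*exp(y*z) + 2*exp(x + y) + 5*exp(-y), 2*y*z - 2*y*sin(y*z) - 2*exp(x + y), 6*x*z**2 + 8*y + 2*z*sin(y*z) - exp(x + y) + 5*exp(-x))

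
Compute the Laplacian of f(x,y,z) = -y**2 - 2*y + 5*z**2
8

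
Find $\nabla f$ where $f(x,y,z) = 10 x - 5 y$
(10, -5, 0)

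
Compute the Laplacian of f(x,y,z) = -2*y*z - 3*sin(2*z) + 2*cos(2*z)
12*sin(2*z) - 8*cos(2*z)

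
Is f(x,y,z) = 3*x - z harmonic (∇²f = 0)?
Yes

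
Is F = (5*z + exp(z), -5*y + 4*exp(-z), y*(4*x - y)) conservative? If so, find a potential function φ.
No, ∇×F = (4*x - 2*y + 4*exp(-z), -4*y + exp(z) + 5, 0) ≠ 0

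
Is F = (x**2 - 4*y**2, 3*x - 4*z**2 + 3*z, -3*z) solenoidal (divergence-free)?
No, ∇·F = 2*x - 3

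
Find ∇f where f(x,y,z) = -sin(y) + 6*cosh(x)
(6*sinh(x), -cos(y), 0)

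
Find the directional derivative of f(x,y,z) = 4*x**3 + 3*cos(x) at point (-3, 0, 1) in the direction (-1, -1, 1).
-sqrt(3)*(sin(3) + 36)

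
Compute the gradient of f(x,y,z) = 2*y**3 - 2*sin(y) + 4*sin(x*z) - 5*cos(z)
(4*z*cos(x*z), 6*y**2 - 2*cos(y), 4*x*cos(x*z) + 5*sin(z))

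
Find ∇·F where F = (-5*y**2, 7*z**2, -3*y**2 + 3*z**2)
6*z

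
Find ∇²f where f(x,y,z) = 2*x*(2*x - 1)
8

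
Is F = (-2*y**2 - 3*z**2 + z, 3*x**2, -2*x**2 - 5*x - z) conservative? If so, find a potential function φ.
No, ∇×F = (0, 4*x - 6*z + 6, 6*x + 4*y) ≠ 0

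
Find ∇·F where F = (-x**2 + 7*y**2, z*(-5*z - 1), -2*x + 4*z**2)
-2*x + 8*z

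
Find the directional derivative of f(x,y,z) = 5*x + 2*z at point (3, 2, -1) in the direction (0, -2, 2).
sqrt(2)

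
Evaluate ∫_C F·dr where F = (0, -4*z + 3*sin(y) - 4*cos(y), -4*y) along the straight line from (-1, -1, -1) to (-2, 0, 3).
-4*sin(1) + 1 + 3*cos(1)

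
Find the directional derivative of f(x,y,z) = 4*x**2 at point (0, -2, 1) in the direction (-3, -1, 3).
0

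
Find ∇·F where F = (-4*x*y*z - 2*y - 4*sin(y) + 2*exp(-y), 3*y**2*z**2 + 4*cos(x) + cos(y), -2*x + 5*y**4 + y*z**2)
6*y*z**2 - 2*y*z - sin(y)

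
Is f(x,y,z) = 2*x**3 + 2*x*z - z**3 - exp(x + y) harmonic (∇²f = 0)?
No, ∇²f = 12*x - 6*z - 2*exp(x + y)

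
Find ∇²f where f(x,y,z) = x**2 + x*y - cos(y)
cos(y) + 2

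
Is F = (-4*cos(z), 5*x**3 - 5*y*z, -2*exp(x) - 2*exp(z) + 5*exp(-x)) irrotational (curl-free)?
No, ∇×F = (5*y, 2*exp(x) + 4*sin(z) + 5*exp(-x), 15*x**2)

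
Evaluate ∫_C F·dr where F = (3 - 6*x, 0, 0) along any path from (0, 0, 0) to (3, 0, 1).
-18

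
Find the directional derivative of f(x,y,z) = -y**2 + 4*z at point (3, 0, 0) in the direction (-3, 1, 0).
0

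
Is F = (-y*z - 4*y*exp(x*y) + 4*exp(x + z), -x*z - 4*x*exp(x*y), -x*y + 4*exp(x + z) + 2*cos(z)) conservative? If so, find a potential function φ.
Yes, F is conservative. φ = -x*y*z - 4*exp(x*y) + 4*exp(x + z) + 2*sin(z)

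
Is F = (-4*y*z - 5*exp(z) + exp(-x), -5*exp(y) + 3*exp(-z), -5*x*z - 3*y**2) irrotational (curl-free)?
No, ∇×F = (-6*y + 3*exp(-z), -4*y + 5*z - 5*exp(z), 4*z)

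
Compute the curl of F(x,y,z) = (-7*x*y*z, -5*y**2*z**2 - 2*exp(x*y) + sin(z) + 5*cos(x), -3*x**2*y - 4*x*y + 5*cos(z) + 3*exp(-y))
(-3*x**2 - 4*x + 10*y**2*z - cos(z) - 3*exp(-y), y*(4 - x), 7*x*z - 2*y*exp(x*y) - 5*sin(x))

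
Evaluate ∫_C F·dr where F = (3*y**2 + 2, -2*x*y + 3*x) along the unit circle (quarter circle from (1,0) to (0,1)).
-14/3 + 3*pi/4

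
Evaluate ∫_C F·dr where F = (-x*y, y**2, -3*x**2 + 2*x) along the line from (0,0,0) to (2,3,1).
3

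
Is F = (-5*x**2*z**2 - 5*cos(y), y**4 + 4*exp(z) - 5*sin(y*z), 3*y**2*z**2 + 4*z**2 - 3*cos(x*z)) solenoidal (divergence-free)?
No, ∇·F = -10*x*z**2 + 3*x*sin(x*z) + 4*y**3 + 6*y**2*z - 5*z*cos(y*z) + 8*z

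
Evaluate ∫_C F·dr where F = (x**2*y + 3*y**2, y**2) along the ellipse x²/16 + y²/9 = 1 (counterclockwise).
-48*pi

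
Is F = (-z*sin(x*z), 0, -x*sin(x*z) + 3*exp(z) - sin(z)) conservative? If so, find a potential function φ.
Yes, F is conservative. φ = 3*exp(z) + cos(z) + cos(x*z)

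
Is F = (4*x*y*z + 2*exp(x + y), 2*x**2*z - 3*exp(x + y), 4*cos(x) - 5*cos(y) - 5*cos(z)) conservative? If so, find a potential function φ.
No, ∇×F = (-2*x**2 + 5*sin(y), 4*x*y + 4*sin(x), -5*exp(x + y)) ≠ 0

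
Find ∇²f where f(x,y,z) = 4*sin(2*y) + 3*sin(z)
-16*sin(2*y) - 3*sin(z)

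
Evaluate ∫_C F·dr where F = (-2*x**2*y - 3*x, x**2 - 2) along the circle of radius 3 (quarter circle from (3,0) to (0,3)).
51/2 + 81*pi/8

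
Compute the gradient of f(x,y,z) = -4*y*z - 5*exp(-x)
(5*exp(-x), -4*z, -4*y)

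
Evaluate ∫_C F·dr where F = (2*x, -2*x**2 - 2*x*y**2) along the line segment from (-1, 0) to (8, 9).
-6147/2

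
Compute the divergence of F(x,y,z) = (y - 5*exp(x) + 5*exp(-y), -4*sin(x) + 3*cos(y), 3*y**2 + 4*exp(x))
-5*exp(x) - 3*sin(y)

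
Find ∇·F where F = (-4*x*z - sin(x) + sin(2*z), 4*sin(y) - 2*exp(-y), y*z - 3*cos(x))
y - 4*z - cos(x) + 4*cos(y) + 2*exp(-y)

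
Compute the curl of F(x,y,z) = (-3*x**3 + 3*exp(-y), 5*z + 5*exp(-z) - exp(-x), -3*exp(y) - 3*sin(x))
(-3*exp(y) - 5 + 5*exp(-z), 3*cos(x), 3*exp(-y) + exp(-x))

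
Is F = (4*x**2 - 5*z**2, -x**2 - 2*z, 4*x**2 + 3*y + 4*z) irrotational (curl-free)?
No, ∇×F = (5, -8*x - 10*z, -2*x)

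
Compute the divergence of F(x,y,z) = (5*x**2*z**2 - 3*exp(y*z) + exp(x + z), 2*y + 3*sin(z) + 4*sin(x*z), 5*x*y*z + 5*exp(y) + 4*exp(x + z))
5*x*y + 10*x*z**2 + 5*exp(x + z) + 2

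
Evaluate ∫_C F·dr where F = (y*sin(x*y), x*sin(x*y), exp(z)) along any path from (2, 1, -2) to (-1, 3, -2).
cos(2) - cos(3)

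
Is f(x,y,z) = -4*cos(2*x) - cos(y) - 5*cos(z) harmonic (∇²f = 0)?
No, ∇²f = 16*cos(2*x) + cos(y) + 5*cos(z)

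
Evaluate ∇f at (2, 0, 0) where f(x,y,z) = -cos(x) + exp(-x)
(-exp(-2) + sin(2), 0, 0)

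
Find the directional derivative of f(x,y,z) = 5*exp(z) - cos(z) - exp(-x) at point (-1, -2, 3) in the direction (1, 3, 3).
sqrt(19)*(3*sin(3) + E + 15*exp(3))/19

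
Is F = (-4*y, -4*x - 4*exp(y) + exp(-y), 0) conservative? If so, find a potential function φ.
Yes, F is conservative. φ = -4*x*y - 4*exp(y) - exp(-y)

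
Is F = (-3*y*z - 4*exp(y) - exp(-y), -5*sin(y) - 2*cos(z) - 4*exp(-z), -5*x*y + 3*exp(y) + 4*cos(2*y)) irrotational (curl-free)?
No, ∇×F = (-5*x + 3*exp(y) - 8*sin(2*y) - 2*sin(z) - 4*exp(-z), 2*y, 3*z + 4*exp(y) - exp(-y))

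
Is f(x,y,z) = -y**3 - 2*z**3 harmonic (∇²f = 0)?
No, ∇²f = -6*y - 12*z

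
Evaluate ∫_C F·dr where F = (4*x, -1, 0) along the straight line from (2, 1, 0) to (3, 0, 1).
11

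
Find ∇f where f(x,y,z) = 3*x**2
(6*x, 0, 0)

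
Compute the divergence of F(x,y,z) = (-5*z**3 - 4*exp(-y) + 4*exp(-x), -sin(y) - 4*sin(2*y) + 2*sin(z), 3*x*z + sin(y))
3*x - cos(y) - 8*cos(2*y) - 4*exp(-x)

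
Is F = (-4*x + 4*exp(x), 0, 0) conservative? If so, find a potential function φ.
Yes, F is conservative. φ = -2*x**2 + 4*exp(x)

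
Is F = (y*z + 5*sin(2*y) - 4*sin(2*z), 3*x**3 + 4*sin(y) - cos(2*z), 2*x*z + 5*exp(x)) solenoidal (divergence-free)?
No, ∇·F = 2*x + 4*cos(y)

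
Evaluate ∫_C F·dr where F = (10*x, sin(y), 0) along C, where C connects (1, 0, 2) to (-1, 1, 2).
1 - cos(1)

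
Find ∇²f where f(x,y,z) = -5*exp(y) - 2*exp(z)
-5*exp(y) - 2*exp(z)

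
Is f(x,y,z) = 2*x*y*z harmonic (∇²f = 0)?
Yes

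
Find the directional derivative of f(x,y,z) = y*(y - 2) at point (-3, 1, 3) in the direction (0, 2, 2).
0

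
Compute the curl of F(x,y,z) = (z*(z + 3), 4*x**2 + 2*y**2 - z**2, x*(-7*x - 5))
(2*z, 14*x + 2*z + 8, 8*x)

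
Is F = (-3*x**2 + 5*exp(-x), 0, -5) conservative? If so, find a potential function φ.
Yes, F is conservative. φ = -x**3 - 5*z - 5*exp(-x)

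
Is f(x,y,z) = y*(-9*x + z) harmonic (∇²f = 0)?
Yes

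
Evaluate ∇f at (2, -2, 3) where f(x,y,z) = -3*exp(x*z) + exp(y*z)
(-9*exp(6), 3*exp(-6), 2*(-3*exp(12) - 1)*exp(-6))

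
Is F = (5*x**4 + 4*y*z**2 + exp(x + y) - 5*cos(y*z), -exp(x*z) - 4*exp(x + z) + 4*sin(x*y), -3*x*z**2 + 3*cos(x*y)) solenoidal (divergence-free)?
No, ∇·F = 20*x**3 - 6*x*z + 4*x*cos(x*y) + exp(x + y)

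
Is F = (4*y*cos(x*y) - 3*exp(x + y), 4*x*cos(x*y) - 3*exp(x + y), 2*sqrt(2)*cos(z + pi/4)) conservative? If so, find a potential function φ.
Yes, F is conservative. φ = -3*exp(x + y) + 4*sin(x*y) + 2*sqrt(2)*sin(z + pi/4)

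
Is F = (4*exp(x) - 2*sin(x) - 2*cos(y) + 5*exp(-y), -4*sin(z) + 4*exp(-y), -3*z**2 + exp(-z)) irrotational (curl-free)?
No, ∇×F = (4*cos(z), 0, -2*sin(y) + 5*exp(-y))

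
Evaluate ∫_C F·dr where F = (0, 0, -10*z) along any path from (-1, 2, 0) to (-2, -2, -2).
-20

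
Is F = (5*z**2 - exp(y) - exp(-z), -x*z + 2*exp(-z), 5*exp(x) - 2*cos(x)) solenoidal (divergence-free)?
Yes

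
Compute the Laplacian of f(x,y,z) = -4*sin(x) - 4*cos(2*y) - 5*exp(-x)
4*sin(x) + 16*cos(2*y) - 5*exp(-x)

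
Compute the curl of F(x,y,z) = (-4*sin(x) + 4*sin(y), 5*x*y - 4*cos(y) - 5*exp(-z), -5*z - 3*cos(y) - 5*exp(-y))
(3*sin(y) - 5*exp(-z) + 5*exp(-y), 0, 5*y - 4*cos(y))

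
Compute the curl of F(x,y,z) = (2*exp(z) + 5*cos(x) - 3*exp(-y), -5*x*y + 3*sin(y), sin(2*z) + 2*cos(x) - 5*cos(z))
(0, 2*exp(z) + 2*sin(x), -5*y - 3*exp(-y))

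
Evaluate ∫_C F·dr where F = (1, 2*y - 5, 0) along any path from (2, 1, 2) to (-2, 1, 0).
-4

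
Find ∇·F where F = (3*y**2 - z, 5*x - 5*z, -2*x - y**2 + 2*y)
0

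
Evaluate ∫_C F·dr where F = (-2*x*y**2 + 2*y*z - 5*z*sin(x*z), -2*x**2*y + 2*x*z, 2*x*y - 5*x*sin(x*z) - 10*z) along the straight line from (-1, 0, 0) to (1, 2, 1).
-10 + 5*cos(1)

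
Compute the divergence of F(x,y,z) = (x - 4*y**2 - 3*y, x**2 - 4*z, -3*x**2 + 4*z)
5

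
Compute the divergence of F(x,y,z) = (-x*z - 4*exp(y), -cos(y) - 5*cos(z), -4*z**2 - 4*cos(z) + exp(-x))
-9*z + sin(y) + 4*sin(z)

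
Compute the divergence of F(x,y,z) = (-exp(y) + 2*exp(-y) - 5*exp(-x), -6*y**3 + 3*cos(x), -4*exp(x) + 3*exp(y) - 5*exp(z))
-18*y**2 - 5*exp(z) + 5*exp(-x)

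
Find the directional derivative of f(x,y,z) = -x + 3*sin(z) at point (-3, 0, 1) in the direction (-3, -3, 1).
3*sqrt(19)*(cos(1) + 1)/19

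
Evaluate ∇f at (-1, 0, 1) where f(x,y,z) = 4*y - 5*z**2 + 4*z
(0, 4, -6)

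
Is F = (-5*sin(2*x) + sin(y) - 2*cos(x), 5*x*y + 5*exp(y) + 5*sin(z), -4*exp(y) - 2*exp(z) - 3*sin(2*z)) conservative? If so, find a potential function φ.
No, ∇×F = (-4*exp(y) - 5*cos(z), 0, 5*y - cos(y)) ≠ 0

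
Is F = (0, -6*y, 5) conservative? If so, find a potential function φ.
Yes, F is conservative. φ = -3*y**2 + 5*z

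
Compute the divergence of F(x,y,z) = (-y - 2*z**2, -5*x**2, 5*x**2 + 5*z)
5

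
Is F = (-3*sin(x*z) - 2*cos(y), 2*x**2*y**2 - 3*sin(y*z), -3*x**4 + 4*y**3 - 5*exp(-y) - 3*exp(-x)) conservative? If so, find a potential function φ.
No, ∇×F = (12*y**2 + 3*y*cos(y*z) + 5*exp(-y), 12*x**3 - 3*x*cos(x*z) - 3*exp(-x), 4*x*y**2 - 2*sin(y)) ≠ 0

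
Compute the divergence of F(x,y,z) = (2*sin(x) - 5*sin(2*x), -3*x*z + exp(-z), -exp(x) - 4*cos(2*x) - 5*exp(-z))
2*cos(x) - 10*cos(2*x) + 5*exp(-z)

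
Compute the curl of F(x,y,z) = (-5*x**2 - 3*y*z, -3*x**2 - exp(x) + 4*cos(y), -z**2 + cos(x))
(0, -3*y + sin(x), -6*x + 3*z - exp(x))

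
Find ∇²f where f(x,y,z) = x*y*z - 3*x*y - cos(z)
cos(z)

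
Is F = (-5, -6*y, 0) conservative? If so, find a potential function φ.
Yes, F is conservative. φ = -5*x - 3*y**2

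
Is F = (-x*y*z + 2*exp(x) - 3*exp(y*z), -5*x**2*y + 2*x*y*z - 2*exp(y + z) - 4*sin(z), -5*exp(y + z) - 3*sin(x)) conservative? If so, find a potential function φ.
No, ∇×F = (-2*x*y - 3*exp(y + z) + 4*cos(z), -x*y - 3*y*exp(y*z) + 3*cos(x), -10*x*y + x*z + 2*y*z + 3*z*exp(y*z)) ≠ 0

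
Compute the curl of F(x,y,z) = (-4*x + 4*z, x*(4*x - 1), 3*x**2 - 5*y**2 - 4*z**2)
(-10*y, 4 - 6*x, 8*x - 1)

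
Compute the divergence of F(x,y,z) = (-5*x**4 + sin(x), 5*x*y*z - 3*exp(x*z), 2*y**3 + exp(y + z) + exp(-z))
-20*x**3 + 5*x*z + exp(y + z) + cos(x) - exp(-z)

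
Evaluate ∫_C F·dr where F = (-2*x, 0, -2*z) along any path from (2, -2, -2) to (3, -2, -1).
-2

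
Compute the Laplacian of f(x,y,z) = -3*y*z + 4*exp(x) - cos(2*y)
4*exp(x) + 4*cos(2*y)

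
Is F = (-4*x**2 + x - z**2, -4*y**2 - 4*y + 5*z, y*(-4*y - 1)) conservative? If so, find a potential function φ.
No, ∇×F = (-8*y - 6, -2*z, 0) ≠ 0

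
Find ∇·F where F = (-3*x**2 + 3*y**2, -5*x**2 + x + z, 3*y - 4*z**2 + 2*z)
-6*x - 8*z + 2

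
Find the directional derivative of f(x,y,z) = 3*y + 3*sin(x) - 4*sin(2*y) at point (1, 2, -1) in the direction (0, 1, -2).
sqrt(5)*(3 - 8*cos(4))/5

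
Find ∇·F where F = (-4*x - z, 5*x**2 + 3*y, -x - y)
-1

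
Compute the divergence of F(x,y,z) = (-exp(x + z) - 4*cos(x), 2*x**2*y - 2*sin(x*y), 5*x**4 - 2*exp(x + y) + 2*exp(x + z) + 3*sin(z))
2*x**2 - 2*x*cos(x*y) + exp(x + z) + 4*sin(x) + 3*cos(z)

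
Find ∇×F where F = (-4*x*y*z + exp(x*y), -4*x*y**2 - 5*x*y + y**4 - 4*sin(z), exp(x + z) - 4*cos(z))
(4*cos(z), -4*x*y - exp(x + z), 4*x*z - x*exp(x*y) - 4*y**2 - 5*y)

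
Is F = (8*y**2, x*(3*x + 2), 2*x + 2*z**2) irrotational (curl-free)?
No, ∇×F = (0, -2, 6*x - 16*y + 2)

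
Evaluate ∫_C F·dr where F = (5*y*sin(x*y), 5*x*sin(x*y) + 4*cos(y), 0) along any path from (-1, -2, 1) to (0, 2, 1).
-5 + 5*cos(2) + 8*sin(2)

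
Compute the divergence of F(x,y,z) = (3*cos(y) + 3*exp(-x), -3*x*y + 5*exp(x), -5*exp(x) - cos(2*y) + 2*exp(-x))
-3*x - 3*exp(-x)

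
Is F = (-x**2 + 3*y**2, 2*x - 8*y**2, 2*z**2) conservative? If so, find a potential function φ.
No, ∇×F = (0, 0, 2 - 6*y) ≠ 0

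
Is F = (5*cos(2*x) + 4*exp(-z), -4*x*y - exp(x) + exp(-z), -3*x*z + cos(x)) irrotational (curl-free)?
No, ∇×F = (exp(-z), 3*z + sin(x) - 4*exp(-z), -4*y - exp(x))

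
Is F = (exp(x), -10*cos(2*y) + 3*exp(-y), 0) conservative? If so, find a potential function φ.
Yes, F is conservative. φ = exp(x) - 5*sin(2*y) - 3*exp(-y)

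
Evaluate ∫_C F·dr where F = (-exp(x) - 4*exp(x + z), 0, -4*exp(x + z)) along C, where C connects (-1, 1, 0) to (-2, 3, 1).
-(1 - E)*exp(-2)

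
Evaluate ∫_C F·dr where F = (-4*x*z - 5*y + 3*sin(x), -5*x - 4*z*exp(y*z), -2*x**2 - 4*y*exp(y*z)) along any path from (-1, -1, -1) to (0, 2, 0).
-4 + 3*cos(1) + 4*E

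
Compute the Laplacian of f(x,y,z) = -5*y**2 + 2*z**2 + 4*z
-6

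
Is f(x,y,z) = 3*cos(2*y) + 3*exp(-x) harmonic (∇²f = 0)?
No, ∇²f = -12*cos(2*y) + 3*exp(-x)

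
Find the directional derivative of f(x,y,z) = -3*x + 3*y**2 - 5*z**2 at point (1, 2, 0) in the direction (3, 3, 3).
3*sqrt(3)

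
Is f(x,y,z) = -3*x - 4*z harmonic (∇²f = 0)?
Yes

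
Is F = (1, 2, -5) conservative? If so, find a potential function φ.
Yes, F is conservative. φ = x + 2*y - 5*z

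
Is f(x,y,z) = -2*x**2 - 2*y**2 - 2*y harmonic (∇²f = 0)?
No, ∇²f = -8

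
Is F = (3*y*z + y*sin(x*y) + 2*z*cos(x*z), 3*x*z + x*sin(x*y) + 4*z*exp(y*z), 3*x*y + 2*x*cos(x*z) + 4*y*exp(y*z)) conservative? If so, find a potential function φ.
Yes, F is conservative. φ = 3*x*y*z + 4*exp(y*z) + 2*sin(x*z) - cos(x*y)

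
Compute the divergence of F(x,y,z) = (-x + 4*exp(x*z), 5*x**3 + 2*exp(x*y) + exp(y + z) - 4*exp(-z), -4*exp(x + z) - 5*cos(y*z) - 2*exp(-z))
((2*x*exp(x*y) + 5*y*sin(y*z) + 4*z*exp(x*z) - 4*exp(x + z) + exp(y + z) - 1)*exp(z) + 2)*exp(-z)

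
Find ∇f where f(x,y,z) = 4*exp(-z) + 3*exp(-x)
(-3*exp(-x), 0, -4*exp(-z))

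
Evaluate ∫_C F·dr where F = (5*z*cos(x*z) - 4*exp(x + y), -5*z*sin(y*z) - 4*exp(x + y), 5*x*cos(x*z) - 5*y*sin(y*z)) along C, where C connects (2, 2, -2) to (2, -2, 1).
-4 - 5*sqrt(2)*cos(pi/4 + 4) + 5*sqrt(2)*sin(pi/4 + 2) + 4*exp(4)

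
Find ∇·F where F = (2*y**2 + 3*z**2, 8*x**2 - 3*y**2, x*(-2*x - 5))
-6*y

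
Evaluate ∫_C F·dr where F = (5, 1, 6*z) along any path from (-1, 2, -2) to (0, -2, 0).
-11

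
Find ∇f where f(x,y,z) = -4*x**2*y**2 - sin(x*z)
(-8*x*y**2 - z*cos(x*z), -8*x**2*y, -x*cos(x*z))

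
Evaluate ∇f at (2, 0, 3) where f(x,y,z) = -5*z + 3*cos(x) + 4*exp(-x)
(-3*sin(2) - 4*exp(-2), 0, -5)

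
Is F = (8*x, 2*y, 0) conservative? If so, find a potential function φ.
Yes, F is conservative. φ = 4*x**2 + y**2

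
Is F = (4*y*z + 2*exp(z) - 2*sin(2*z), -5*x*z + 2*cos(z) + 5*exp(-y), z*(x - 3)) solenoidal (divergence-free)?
No, ∇·F = x - 3 - 5*exp(-y)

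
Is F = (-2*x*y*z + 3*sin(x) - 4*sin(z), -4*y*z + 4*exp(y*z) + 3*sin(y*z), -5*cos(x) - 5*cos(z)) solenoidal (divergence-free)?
No, ∇·F = -2*y*z + 4*z*exp(y*z) + 3*z*cos(y*z) - 4*z + 5*sin(z) + 3*cos(x)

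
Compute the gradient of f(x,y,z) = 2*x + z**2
(2, 0, 2*z)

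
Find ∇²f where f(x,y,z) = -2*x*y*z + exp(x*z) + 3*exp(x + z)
x**2*exp(x*z) + z**2*exp(x*z) + 6*exp(x + z)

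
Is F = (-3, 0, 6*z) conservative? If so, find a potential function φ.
Yes, F is conservative. φ = -3*x + 3*z**2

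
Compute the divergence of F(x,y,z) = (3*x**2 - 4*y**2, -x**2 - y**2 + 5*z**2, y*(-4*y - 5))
6*x - 2*y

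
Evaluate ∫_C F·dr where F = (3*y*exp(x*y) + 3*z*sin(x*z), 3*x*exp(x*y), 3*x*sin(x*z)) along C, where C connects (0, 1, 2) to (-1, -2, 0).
-3 + 3*exp(2)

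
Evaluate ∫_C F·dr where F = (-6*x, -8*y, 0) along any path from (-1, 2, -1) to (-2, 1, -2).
3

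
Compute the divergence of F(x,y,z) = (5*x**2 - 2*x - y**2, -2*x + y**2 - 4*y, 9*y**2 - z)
10*x + 2*y - 7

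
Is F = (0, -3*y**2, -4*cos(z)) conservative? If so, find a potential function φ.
Yes, F is conservative. φ = -y**3 - 4*sin(z)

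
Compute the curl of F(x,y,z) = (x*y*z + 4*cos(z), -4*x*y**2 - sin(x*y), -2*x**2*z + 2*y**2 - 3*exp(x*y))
(-3*x*exp(x*y) + 4*y, x*y + 4*x*z + 3*y*exp(x*y) - 4*sin(z), -x*z - 4*y**2 - y*cos(x*y))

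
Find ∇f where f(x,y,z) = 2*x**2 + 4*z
(4*x, 0, 4)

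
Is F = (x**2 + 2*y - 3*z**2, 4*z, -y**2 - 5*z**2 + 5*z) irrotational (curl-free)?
No, ∇×F = (-2*y - 4, -6*z, -2)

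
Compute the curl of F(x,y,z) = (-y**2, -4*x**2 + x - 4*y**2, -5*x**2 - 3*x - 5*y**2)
(-10*y, 10*x + 3, -8*x + 2*y + 1)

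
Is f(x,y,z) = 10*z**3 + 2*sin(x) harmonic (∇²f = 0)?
No, ∇²f = 60*z - 2*sin(x)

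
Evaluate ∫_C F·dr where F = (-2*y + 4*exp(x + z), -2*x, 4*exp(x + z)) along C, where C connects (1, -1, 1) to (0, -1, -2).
-8*sinh(2) - 2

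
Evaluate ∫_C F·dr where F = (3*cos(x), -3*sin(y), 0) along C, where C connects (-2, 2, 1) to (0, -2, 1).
3*sin(2)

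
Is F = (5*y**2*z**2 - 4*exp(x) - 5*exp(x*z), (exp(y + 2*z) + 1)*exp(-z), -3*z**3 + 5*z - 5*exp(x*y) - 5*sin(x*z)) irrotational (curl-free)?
No, ∇×F = (-5*x*exp(x*y) - exp(y + z) + exp(-z), -5*x*exp(x*z) + 10*y**2*z + 5*y*exp(x*y) + 5*z*cos(x*z), -10*y*z**2)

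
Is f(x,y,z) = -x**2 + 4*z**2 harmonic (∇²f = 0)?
No, ∇²f = 6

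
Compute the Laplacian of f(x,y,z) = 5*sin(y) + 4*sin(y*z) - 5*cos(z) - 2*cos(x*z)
2*x**2*cos(x*z) - 4*y**2*sin(y*z) - 4*z**2*sin(y*z) + 2*z**2*cos(x*z) - 5*sin(y) + 5*cos(z)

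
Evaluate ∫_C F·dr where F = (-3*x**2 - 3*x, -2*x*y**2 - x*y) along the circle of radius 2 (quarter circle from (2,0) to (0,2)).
34/3 - 2*pi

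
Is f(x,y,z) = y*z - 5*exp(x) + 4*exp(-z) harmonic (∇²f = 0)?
No, ∇²f = -5*exp(x) + 4*exp(-z)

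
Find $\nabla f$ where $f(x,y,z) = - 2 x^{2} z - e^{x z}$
(z*(-4*x - exp(x*z)), 0, x*(-2*x - exp(x*z)))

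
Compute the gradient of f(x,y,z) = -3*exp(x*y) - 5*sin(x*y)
(-y*(3*exp(x*y) + 5*cos(x*y)), -x*(3*exp(x*y) + 5*cos(x*y)), 0)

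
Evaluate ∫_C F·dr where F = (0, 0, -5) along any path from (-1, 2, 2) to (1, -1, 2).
0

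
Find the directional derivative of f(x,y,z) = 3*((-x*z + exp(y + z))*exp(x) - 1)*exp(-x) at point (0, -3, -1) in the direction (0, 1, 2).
9*sqrt(5)*exp(-4)/5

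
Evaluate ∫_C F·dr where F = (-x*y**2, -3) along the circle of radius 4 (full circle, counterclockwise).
0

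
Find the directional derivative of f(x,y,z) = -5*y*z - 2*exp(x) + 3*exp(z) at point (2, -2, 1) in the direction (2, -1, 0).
sqrt(5)*(5 - 4*exp(2))/5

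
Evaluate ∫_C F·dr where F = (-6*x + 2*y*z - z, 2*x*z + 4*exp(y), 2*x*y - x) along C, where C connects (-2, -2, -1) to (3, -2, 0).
-5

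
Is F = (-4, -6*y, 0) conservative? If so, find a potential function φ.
Yes, F is conservative. φ = -4*x - 3*y**2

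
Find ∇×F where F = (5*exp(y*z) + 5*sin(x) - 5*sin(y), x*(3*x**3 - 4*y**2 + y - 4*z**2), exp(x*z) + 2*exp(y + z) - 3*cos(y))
(8*x*z + 2*exp(y + z) + 3*sin(y), 5*y*exp(y*z) - z*exp(x*z), 12*x**3 - 4*y**2 + y - 4*z**2 - 5*z*exp(y*z) + 5*cos(y))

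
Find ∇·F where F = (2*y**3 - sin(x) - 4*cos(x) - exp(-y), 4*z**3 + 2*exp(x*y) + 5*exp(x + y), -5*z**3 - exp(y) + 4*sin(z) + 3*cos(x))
2*x*exp(x*y) - 15*z**2 + 5*exp(x + y) + 4*sin(x) - cos(x) + 4*cos(z)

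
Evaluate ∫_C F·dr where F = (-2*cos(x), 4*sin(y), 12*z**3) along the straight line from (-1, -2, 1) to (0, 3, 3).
-2*sin(1) + 4*cos(2) - 4*cos(3) + 240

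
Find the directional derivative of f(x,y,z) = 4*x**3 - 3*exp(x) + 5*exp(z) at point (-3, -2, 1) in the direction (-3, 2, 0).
9*sqrt(13)*(1 - 36*exp(3))*exp(-3)/13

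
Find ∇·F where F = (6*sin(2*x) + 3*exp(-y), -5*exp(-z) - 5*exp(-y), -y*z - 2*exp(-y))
-y + 12*cos(2*x) + 5*exp(-y)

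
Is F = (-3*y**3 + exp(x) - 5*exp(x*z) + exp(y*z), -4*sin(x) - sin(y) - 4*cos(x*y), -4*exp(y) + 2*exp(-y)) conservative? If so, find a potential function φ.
No, ∇×F = (-4*exp(y) - 2*exp(-y), -5*x*exp(x*z) + y*exp(y*z), 9*y**2 + 4*y*sin(x*y) - z*exp(y*z) - 4*cos(x)) ≠ 0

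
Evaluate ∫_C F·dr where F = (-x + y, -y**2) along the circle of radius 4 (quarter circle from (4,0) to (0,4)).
-40/3 - 4*pi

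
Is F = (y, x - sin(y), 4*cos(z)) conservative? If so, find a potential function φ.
Yes, F is conservative. φ = x*y + 4*sin(z) + cos(y)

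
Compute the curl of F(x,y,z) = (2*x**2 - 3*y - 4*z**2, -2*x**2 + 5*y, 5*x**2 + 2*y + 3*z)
(2, -10*x - 8*z, 3 - 4*x)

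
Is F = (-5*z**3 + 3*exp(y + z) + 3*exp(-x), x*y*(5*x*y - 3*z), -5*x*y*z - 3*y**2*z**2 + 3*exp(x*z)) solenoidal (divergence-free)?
No, ∇·F = 10*x**2*y - 5*x*y - 3*x*z + 3*x*exp(x*z) - 6*y**2*z - 3*exp(-x)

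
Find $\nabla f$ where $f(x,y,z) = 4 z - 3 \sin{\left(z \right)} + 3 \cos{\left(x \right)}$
(-3*sin(x), 0, 4 - 3*cos(z))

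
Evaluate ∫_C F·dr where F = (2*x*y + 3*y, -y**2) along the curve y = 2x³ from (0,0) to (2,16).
-19736/15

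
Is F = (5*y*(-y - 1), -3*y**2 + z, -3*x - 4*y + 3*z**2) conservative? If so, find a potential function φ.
No, ∇×F = (-5, 3, 10*y + 5) ≠ 0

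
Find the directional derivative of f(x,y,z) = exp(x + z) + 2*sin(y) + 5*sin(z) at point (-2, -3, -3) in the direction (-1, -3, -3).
-sqrt(19)*(21*exp(5)*cos(3) + 4)*exp(-5)/19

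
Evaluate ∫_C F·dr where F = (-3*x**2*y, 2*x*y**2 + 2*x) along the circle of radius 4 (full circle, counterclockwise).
352*pi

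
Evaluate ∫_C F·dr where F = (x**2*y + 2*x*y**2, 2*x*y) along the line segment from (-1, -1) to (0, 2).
-7/12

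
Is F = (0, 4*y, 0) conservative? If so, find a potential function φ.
Yes, F is conservative. φ = 2*y**2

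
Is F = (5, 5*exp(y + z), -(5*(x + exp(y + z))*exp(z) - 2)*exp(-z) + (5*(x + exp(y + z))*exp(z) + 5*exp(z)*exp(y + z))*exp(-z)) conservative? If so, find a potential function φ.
Yes, F is conservative. φ = (5*(x + exp(y + z))*exp(z) - 2)*exp(-z)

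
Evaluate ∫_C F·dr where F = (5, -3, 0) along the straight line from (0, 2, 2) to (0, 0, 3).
6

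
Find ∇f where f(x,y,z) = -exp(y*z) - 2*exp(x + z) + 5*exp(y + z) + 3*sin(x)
(-2*exp(x + z) + 3*cos(x), -z*exp(y*z) + 5*exp(y + z), -y*exp(y*z) - 2*exp(x + z) + 5*exp(y + z))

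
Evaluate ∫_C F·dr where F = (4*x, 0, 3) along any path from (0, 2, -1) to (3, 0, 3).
30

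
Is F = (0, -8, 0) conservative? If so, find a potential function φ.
Yes, F is conservative. φ = -8*y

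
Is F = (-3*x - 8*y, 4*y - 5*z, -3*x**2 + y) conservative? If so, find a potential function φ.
No, ∇×F = (6, 6*x, 8) ≠ 0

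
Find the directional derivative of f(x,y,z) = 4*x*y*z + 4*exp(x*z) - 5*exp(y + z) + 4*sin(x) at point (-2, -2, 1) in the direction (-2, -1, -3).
2*sqrt(14)*(-6*exp(2) + 4 - 2*exp(2)*cos(2) + 5*E)*exp(-2)/7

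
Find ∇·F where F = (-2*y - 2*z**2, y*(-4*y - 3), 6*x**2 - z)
-8*y - 4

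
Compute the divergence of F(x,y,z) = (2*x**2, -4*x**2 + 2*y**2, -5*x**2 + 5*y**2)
4*x + 4*y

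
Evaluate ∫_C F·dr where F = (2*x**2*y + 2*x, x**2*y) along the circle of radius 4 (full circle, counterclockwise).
-128*pi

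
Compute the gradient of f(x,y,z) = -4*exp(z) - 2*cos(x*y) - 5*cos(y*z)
(2*y*sin(x*y), 2*x*sin(x*y) + 5*z*sin(y*z), 5*y*sin(y*z) - 4*exp(z))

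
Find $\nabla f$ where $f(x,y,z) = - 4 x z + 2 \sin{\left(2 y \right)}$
(-4*z, 4*cos(2*y), -4*x)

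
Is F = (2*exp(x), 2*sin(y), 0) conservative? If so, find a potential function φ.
Yes, F is conservative. φ = 2*exp(x) - 2*cos(y)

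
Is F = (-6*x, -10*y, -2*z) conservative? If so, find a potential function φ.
Yes, F is conservative. φ = -3*x**2 - 5*y**2 - z**2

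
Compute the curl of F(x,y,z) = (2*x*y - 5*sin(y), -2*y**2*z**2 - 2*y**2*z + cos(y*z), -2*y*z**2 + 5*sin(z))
(4*y**2*z + 2*y**2 + y*sin(y*z) - 2*z**2, 0, -2*x + 5*cos(y))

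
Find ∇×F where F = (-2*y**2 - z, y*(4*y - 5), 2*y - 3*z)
(2, -1, 4*y)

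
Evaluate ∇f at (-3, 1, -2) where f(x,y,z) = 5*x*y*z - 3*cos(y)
(-10, 3*sin(1) + 30, -15)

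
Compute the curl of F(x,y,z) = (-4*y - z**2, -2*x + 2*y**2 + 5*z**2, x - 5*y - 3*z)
(-10*z - 5, -2*z - 1, 2)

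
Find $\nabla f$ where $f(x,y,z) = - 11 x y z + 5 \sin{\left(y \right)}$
(-11*y*z, -11*x*z + 5*cos(y), -11*x*y)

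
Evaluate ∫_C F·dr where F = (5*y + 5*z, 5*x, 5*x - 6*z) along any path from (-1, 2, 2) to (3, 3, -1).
59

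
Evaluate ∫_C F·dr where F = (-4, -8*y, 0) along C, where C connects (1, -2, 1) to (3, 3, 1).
-28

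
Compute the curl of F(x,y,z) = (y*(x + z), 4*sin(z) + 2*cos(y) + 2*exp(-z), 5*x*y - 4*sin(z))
(5*x - 4*cos(z) + 2*exp(-z), -4*y, -x - z)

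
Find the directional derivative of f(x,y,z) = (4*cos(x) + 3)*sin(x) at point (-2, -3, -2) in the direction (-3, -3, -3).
sqrt(3)*(-cos(2) - 4*cos(4)/3)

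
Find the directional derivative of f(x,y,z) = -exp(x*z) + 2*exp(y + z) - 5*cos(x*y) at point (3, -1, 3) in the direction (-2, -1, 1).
sqrt(6)*(5*sin(3) + 3*exp(9))/6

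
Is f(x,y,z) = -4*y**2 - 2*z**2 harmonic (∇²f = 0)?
No, ∇²f = -12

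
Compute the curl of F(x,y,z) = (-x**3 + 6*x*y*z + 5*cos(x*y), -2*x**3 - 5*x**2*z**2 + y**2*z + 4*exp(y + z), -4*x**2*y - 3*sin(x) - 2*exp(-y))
(10*x**2*z - 4*x**2 - y**2 - 4*exp(y + z) + 2*exp(-y), 14*x*y + 3*cos(x), x*(-6*x - 10*z**2 - 6*z + 5*sin(x*y)))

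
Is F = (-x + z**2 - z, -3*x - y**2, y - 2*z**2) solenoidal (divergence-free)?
No, ∇·F = -2*y - 4*z - 1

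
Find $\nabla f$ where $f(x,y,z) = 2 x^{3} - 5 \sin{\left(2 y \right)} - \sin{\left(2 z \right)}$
(6*x**2, -10*cos(2*y), -2*cos(2*z))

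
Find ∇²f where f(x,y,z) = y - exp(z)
-exp(z)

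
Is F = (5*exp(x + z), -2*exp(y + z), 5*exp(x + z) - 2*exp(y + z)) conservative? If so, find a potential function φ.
Yes, F is conservative. φ = 5*exp(x + z) - 2*exp(y + z)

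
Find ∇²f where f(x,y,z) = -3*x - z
0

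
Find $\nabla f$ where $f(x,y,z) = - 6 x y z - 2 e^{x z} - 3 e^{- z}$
(2*z*(-3*y - exp(x*z)), -6*x*z, -6*x*y - 2*x*exp(x*z) + 3*exp(-z))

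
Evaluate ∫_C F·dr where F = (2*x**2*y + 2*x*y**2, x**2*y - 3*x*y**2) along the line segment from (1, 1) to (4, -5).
564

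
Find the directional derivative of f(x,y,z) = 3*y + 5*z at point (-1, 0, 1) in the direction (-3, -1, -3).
-18*sqrt(19)/19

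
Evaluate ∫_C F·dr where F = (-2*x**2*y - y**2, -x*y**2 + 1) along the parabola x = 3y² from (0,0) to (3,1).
-1157/70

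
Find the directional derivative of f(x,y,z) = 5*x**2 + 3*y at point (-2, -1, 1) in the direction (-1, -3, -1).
sqrt(11)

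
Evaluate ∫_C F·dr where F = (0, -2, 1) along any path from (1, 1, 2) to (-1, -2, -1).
3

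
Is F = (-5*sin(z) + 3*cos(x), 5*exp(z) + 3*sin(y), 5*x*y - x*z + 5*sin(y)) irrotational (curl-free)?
No, ∇×F = (5*x - 5*exp(z) + 5*cos(y), -5*y + z - 5*cos(z), 0)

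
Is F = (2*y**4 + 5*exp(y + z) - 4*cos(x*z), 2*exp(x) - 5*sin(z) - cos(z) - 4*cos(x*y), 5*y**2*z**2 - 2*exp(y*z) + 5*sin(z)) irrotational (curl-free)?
No, ∇×F = (10*y*z**2 - 2*z*exp(y*z) - sin(z) + 5*cos(z), 4*x*sin(x*z) + 5*exp(y + z), -8*y**3 + 4*y*sin(x*y) + 2*exp(x) - 5*exp(y + z))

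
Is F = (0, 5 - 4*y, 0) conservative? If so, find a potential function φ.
Yes, F is conservative. φ = y*(5 - 2*y)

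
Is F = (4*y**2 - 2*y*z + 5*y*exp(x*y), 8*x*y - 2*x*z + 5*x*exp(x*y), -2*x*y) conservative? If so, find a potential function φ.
Yes, F is conservative. φ = 4*x*y**2 - 2*x*y*z + 5*exp(x*y)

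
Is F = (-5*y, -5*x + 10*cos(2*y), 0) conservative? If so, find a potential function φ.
Yes, F is conservative. φ = -5*x*y + 5*sin(2*y)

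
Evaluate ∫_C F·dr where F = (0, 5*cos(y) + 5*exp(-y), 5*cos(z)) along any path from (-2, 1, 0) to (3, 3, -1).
-10*sin(1) - 5*exp(-3) + 5*sin(3) + 5*exp(-1)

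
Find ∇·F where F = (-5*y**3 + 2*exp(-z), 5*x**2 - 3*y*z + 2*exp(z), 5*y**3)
-3*z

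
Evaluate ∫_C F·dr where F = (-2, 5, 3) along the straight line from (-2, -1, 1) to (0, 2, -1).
5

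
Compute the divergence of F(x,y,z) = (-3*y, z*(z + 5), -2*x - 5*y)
0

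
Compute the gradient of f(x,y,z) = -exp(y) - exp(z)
(0, -exp(y), -exp(z))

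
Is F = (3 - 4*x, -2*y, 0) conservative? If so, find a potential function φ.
Yes, F is conservative. φ = -2*x**2 + 3*x - y**2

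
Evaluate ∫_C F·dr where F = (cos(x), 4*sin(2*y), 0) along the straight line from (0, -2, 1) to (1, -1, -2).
2*cos(4) - 2*cos(2) + sin(1)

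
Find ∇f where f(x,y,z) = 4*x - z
(4, 0, -1)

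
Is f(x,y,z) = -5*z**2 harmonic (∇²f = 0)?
No, ∇²f = -10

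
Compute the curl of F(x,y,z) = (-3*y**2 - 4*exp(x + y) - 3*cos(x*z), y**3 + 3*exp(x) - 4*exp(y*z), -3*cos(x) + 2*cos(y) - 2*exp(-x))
(4*y*exp(y*z) - 2*sin(y), 3*x*sin(x*z) - 3*sin(x) - 2*exp(-x), 6*y + 3*exp(x) + 4*exp(x + y))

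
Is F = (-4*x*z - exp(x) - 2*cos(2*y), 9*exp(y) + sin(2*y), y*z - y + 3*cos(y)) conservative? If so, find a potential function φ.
No, ∇×F = (z - 3*sin(y) - 1, -4*x, -4*sin(2*y)) ≠ 0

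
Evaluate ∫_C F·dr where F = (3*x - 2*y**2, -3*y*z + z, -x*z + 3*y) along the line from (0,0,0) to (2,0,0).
6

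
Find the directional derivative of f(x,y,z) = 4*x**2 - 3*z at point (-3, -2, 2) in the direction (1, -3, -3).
-15*sqrt(19)/19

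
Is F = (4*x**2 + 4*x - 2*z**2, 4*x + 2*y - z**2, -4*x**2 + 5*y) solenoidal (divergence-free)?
No, ∇·F = 8*x + 6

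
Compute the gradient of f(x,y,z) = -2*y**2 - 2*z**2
(0, -4*y, -4*z)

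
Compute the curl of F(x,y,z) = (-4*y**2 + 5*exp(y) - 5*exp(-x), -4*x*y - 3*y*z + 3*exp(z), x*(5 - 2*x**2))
(3*y - 3*exp(z), 6*x**2 - 5, 4*y - 5*exp(y))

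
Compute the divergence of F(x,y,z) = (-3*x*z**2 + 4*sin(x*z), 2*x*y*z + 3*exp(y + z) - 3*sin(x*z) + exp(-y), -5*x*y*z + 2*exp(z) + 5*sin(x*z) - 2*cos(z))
-5*x*y + 2*x*z + 5*x*cos(x*z) - 3*z**2 + 4*z*cos(x*z) + 2*exp(z) + 3*exp(y + z) + 2*sin(z) - exp(-y)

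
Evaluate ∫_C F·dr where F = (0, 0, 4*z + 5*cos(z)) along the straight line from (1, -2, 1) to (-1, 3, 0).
-5*sin(1) - 2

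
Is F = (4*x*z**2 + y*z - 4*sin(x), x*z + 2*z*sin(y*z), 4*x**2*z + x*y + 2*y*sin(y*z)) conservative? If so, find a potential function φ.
Yes, F is conservative. φ = 2*x**2*z**2 + x*y*z + 4*cos(x) - 2*cos(y*z)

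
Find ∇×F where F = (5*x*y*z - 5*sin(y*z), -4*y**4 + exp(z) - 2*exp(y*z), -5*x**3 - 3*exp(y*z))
(2*y*exp(y*z) - 3*z*exp(y*z) - exp(z), 15*x**2 + 5*x*y - 5*y*cos(y*z), 5*z*(-x + cos(y*z)))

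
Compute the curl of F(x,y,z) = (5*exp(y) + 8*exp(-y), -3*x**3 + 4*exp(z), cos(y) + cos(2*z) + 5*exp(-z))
(-4*exp(z) - sin(y), 0, -9*x**2 - 5*exp(y) + 8*exp(-y))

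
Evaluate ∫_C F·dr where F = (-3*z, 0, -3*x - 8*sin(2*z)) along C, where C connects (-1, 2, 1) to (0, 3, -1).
-3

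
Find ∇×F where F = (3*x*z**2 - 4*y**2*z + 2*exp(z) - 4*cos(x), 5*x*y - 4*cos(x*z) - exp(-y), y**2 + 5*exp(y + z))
(-4*x*sin(x*z) + 2*y + 5*exp(y + z), 6*x*z - 4*y**2 + 2*exp(z), 8*y*z + 5*y + 4*z*sin(x*z))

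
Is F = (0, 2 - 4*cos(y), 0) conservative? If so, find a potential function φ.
Yes, F is conservative. φ = 2*y - 4*sin(y)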